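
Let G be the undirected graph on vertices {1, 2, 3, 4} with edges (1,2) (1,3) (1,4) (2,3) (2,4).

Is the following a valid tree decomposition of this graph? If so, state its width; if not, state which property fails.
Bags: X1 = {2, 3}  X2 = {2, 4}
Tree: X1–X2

A tree decomposition must satisfy three properties: every vertex lies in some bag; for every edge, both endpoints lie together in some bag; and for every vertex, the bags containing it form a connected subtree. Here vertex 1 appears in no bag, so the decomposition is invalid.

No — vertex 1 appears in no bag.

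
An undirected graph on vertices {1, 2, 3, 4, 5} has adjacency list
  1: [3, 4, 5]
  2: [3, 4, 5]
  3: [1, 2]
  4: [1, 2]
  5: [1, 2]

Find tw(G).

2

A width-2 tree decomposition is:
Bags: B1 = {1, 2, 3}  B2 = {1, 2, 5}  B3 = {1, 2, 4}
Tree: B1–B2, B2–B3
The largest bag has 3 vertices, giving width 2; this decomposition certifies tw(G) ≤ 2. The edges 2–3–1–5–2 form a cycle, so G is not a tree and its treewidth is at least 2. The upper and lower bounds meet at 2, so that is the treewidth.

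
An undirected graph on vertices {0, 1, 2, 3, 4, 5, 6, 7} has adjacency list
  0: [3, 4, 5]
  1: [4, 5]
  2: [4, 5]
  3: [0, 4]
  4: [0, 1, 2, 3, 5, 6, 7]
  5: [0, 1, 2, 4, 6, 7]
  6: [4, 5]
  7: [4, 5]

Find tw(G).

2

A width-2 tree decomposition is:
Bags: B1 = {0, 4, 5}  B2 = {2, 4, 5}  B3 = {4, 5, 7}  B4 = {1, 4, 5}  B5 = {4, 5, 6}  B6 = {0, 3, 4}
Tree: B1–B2, B1–B3, B2–B4, B1–B5, B1–B6
Each bag holds 3 vertices, so the decomposition has width 2, which upper-bounds the treewidth. For the lower bound, the 3 vertices {0, 3, 4} are pairwise adjacent, and any tree decomposition puts a clique entirely inside one bag — forcing width ≥ 2. Therefore the treewidth is 2.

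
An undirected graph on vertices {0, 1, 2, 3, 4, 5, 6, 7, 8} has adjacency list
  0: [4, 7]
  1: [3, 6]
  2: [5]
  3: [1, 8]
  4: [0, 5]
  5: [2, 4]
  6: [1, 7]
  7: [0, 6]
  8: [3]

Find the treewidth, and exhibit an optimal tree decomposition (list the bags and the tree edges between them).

Treewidth 1.
Bags: B1 = {2, 5}  B2 = {4, 5}  B3 = {0, 4}  B4 = {0, 7}  B5 = {6, 7}  B6 = {1, 6}  B7 = {1, 3}  B8 = {3, 8}
Tree: B1–B2, B2–B3, B3–B4, B4–B5, B5–B6, B6–B7, B7–B8

The largest bag has 2 vertices, giving width 1; this decomposition certifies tw(G) ≤ 1. G has an edge, so its treewidth is at least 1. Hence tw(G) = 1 exactly.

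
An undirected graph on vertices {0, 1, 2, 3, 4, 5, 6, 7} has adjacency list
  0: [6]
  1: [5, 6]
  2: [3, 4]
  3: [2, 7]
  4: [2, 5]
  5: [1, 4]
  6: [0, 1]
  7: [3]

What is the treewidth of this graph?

1

A width-1 tree decomposition is:
Bags: B1 = {3, 7}  B2 = {2, 3}  B3 = {2, 4}  B4 = {4, 5}  B5 = {1, 5}  B6 = {1, 6}  B7 = {0, 6}
Tree: B1–B2, B2–B3, B3–B4, B4–B5, B5–B6, B6–B7
Each bag holds 2 vertices, so the decomposition has width 1, which upper-bounds the treewidth. Any graph with an edge has treewidth ≥ 1, and G has the edge 7–3. Combining the bounds, tw(G) = 1.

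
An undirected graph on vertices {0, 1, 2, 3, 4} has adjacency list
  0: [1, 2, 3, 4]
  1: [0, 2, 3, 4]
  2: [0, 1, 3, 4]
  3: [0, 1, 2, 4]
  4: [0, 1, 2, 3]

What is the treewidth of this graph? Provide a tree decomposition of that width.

Treewidth 4.
Bags: B1 = {0, 1, 2, 3, 4}
Tree: (single bag)

With just one bag of size 5, the width is 5 − 1 = 4, so tw(G) ≤ 4. For the lower bound, the 5 vertices {0, 1, 2, 3, 4} are pairwise adjacent, and any tree decomposition puts a clique entirely inside one bag — forcing width ≥ 4. The upper and lower bounds meet at 4, so that is the treewidth.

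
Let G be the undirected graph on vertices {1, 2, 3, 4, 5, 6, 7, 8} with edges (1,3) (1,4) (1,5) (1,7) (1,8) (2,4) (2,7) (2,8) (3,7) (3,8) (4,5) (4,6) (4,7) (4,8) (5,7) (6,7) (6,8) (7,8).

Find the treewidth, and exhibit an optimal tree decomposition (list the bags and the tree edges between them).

Every bag has size at most 4, so the width is 4 − 1 = 3 and tw(G) ≤ 3. For the lower bound, the 4 vertices {1, 3, 7, 8} are pairwise adjacent, and any tree decomposition puts a clique entirely inside one bag — forcing width ≥ 3. Combining the bounds, tw(G) = 3.

Treewidth 3.
One such decomposition:
Bags: B1 = {1, 4, 7, 8}  B2 = {4, 6, 7, 8}  B3 = {1, 4, 5, 7}  B4 = {2, 4, 7, 8}  B5 = {1, 3, 7, 8}
Tree: B1–B2, B1–B3, B2–B4, B1–B5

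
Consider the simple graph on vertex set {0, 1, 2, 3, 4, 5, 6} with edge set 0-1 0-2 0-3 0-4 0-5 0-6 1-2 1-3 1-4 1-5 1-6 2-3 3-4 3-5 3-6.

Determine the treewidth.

3

A width-3 tree decomposition is:
Bags: B1 = {0, 1, 3, 6}  B2 = {0, 1, 2, 3}  B3 = {0, 1, 3, 4}  B4 = {0, 1, 3, 5}
Tree: B1–B2, B2–B3, B3–B4
The largest bag has 4 vertices, giving width 3; this decomposition certifies tw(G) ≤ 3. On the other hand G contains the 4-clique {0, 1, 2, 3}. A clique must lie in a single bag of any decomposition, so no decomposition can have width below 3. Therefore the treewidth is 3.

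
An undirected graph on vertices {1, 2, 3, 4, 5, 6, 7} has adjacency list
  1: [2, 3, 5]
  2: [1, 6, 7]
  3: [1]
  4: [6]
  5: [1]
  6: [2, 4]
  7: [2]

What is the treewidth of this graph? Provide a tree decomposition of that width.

Treewidth 1.
One optimal decomposition is:
Bags: B1 = {1, 2}  B2 = {1, 3}  B3 = {2, 6}  B4 = {4, 6}  B5 = {1, 5}  B6 = {2, 7}
Tree: B1–B2, B1–B3, B3–B4, B1–B5, B1–B6

The largest bag has 2 vertices, giving width 1; this decomposition certifies tw(G) ≤ 1. Since G has at least one edge (e.g. 2–1), it is not an edgeless graph, so tw(G) ≥ 1. Therefore the treewidth is 1.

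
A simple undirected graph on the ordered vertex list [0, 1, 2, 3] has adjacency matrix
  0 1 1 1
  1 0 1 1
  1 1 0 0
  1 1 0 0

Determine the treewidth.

2

A width-2 tree decomposition is:
Bags: B1 = {0, 1, 3}  B2 = {0, 1, 2}
Tree: B1–B2
Each bag holds 3 vertices, so the decomposition has width 2, which upper-bounds the treewidth. Conversely, {0, 1, 2} is a clique of size 3, and the vertices of any clique must share a bag in every tree decomposition; so some bag has ≥ 3 vertices and tw(G) ≥ 2. Therefore the treewidth is 2.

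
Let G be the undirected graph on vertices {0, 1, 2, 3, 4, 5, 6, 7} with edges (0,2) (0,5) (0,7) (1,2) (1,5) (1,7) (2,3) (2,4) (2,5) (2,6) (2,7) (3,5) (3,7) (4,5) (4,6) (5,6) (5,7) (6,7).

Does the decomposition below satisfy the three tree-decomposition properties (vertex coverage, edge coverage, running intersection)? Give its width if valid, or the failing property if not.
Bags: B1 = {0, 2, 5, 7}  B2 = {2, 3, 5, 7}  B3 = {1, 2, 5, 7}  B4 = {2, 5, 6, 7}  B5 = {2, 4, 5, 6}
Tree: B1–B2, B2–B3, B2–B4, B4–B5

Vertex coverage: the bags together contain {0, 1, 2, 3, 4, 5, 6, 7}, the full vertex set. Edge coverage: each edge of G has both endpoints in at least one bag. Running intersection: for every vertex, the bags containing it form a connected subtree. All three properties hold, so this is a valid tree decomposition of width max|bag| − 1 = 3, and hence tw(G) ≤ 3.

Yes; width 3.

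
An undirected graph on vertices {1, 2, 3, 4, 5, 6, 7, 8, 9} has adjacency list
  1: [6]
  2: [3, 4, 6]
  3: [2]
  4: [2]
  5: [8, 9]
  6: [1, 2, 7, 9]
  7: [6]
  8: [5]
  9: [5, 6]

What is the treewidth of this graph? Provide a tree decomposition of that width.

Treewidth 1.
One such decomposition:
Bags: B1 = {2, 6}  B2 = {6, 9}  B3 = {5, 9}  B4 = {5, 8}  B5 = {6, 7}  B6 = {2, 3}  B7 = {2, 4}  B8 = {1, 6}
Tree: B1–B2, B2–B3, B3–B4, B1–B5, B1–B6, B6–B7, B5–B8

Every bag has size at most 2, so the width is 2 − 1 = 1 and tw(G) ≤ 1. G has an edge, so its treewidth is at least 1. Hence tw(G) = 1 exactly.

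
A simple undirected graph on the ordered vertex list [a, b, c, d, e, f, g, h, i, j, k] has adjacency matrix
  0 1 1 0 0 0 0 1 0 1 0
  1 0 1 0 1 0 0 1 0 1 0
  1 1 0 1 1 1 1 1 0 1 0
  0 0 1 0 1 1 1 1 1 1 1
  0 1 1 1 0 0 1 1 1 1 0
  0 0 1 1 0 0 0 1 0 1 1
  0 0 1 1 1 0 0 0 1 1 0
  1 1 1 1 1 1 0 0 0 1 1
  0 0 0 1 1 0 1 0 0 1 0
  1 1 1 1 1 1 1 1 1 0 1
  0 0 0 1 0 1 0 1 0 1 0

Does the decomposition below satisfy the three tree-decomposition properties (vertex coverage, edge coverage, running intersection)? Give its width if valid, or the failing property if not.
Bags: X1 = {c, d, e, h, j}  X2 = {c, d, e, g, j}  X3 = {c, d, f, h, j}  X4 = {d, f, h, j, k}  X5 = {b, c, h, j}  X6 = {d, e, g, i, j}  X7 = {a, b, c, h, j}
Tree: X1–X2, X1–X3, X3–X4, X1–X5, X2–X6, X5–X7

A tree decomposition must satisfy three properties: every vertex lies in some bag; for every edge, both endpoints lie together in some bag; and for every vertex, the bags containing it form a connected subtree. Here edge (e,b) lies in no bag, so the decomposition is invalid.

No — edge (e,b) lies in no bag.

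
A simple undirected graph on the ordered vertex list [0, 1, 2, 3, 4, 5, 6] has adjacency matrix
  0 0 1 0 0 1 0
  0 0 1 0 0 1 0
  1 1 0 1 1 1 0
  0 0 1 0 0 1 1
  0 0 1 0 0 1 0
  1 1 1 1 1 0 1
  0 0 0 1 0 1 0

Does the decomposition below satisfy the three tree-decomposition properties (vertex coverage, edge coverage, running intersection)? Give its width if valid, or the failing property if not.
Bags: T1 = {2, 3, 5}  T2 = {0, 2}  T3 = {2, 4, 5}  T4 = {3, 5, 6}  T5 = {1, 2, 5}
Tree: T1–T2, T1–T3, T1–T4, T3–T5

No — edge (5,0) lies in no bag.

A tree decomposition must satisfy three properties: every vertex lies in some bag; for every edge, both endpoints lie together in some bag; and for every vertex, the bags containing it form a connected subtree. Here edge (5,0) lies in no bag, so the decomposition is invalid.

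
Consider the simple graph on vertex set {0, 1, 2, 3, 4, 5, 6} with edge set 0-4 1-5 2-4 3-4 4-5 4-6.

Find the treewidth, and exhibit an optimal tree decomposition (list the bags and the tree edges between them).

Treewidth 1.
One such decomposition:
Bags: B1 = {4, 5}  B2 = {2, 4}  B3 = {0, 4}  B4 = {1, 5}  B5 = {3, 4}  B6 = {4, 6}
Tree: B1–B2, B2–B3, B1–B4, B3–B5, B2–B6

Every bag has size at most 2, so the width is 2 − 1 = 1 and tw(G) ≤ 1. Since G has at least one edge (e.g. 5–4), it is not an edgeless graph, so tw(G) ≥ 1. Hence tw(G) = 1 exactly.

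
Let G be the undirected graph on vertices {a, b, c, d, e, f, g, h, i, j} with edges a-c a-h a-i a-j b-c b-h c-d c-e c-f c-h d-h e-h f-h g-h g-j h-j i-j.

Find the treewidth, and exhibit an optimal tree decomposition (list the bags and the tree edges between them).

The largest bag has 3 vertices, giving width 2; this decomposition certifies tw(G) ≤ 2. Conversely, {g, h, j} is a clique of size 3, and the vertices of any clique must share a bag in every tree decomposition; so some bag has ≥ 3 vertices and tw(G) ≥ 2. The upper and lower bounds meet at 2, so that is the treewidth.

Treewidth 2.
One such decomposition:
Bags: B1 = {a, c, h}  B2 = {a, h, j}  B3 = {a, i, j}  B4 = {c, d, h}  B5 = {g, h, j}  B6 = {c, f, h}  B7 = {c, e, h}  B8 = {b, c, h}
Tree: B1–B2, B2–B3, B1–B4, B2–B5, B4–B6, B6–B7, B6–B8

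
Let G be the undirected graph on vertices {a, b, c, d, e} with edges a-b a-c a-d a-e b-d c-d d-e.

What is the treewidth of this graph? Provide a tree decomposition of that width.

Every bag has size at most 3, so the width is 3 − 1 = 2 and tw(G) ≤ 2. Conversely, {a, d, e} is a clique of size 3, and the vertices of any clique must share a bag in every tree decomposition; so some bag has ≥ 3 vertices and tw(G) ≥ 2. Therefore the treewidth is 2.

Treewidth 2.
One optimal decomposition is:
Bags: B1 = {a, c, d}  B2 = {a, d, e}  B3 = {a, b, d}
Tree: B1–B2, B2–B3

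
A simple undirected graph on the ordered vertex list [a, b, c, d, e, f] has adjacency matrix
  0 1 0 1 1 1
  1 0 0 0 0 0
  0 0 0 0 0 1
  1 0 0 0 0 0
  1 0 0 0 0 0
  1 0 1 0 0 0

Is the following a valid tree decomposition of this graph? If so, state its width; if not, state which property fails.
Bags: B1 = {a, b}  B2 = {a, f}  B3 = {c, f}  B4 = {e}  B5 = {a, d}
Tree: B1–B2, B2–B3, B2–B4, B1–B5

No — edge (a,e) lies in no bag.

A tree decomposition must satisfy three properties: every vertex lies in some bag; for every edge, both endpoints lie together in some bag; and for every vertex, the bags containing it form a connected subtree. Here edge (a,e) lies in no bag, so the decomposition is invalid.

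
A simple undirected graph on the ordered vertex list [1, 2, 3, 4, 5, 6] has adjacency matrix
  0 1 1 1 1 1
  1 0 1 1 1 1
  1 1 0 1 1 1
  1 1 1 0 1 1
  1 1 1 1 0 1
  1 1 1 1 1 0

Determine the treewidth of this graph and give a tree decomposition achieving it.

A single bag containing all 6 vertices is trivially a valid decomposition of width 5. On the other hand G contains the 6-clique {1, 2, 3, 4, 5, 6}. A clique must lie in a single bag of any decomposition, so no decomposition can have width below 5. Hence tw(G) = 5 exactly.

Treewidth 5.
One such decomposition:
Bags: B1 = {1, 2, 3, 4, 5, 6}
Tree: (single bag)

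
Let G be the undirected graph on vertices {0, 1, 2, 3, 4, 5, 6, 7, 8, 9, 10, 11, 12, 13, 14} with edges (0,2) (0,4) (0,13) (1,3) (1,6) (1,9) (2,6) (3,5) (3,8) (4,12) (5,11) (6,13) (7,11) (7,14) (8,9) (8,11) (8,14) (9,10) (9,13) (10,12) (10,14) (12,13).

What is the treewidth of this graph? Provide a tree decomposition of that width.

Treewidth 3.
One such decomposition:
Bags: B1 = {0, 2, 4, 6}  B2 = {0, 4, 6, 13}  B3 = {4, 6, 12, 13}  B4 = {1, 6, 12, 13}  B5 = {1, 9, 12, 13}  B6 = {1, 9, 10, 12}  B7 = {1, 3, 9, 10}  B8 = {3, 8, 9, 10}  B9 = {3, 8, 10, 14}  B10 = {3, 5, 8, 14}  B11 = {5, 8, 11, 14}  B12 = {5, 7, 11, 14}
Tree: B1–B2, B2–B3, B3–B4, B4–B5, B5–B6, B6–B7, B7–B8, B8–B9, B9–B10, B10–B11, B11–B12

Each bag holds 4 vertices, so the decomposition has width 3, which upper-bounds the treewidth. For the lower bound: the 4 vertex sets {0,2,4}, {6}, {13}, {1,9,10,12} are disjoint, each induces a connected subgraph, and every pair is joined by at least one edge of G. Contracting each set to a single vertex therefore yields K_{4} as a minor, and since treewidth is minor-monotone, tw(G) ≥ tw(K_{4}) = 3. The upper and lower bounds meet at 3, so that is the treewidth.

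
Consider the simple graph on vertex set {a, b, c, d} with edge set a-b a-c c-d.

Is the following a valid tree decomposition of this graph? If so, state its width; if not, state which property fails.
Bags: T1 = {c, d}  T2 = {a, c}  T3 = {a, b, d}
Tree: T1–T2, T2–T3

A tree decomposition must satisfy three properties: every vertex lies in some bag; for every edge, both endpoints lie together in some bag; and for every vertex, the bags containing it form a connected subtree. Here bags containing vertex d are not connected in the tree, so the decomposition is invalid.

No — bags containing vertex d are not connected in the tree.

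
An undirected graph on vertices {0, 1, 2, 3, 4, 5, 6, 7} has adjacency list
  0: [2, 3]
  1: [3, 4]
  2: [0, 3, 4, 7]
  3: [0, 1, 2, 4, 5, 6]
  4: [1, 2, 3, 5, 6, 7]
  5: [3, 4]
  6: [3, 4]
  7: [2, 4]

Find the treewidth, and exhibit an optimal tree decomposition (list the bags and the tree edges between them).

Treewidth 2.
One such decomposition:
Bags: B1 = {2, 3, 4}  B2 = {3, 4, 6}  B3 = {3, 4, 5}  B4 = {0, 2, 3}  B5 = {2, 4, 7}  B6 = {1, 3, 4}
Tree: B1–B2, B2–B3, B1–B4, B1–B5, B3–B6

Every bag has size at most 3, so the width is 3 − 1 = 2 and tw(G) ≤ 2. Conversely, {0, 2, 3} is a clique of size 3, and the vertices of any clique must share a bag in every tree decomposition; so some bag has ≥ 3 vertices and tw(G) ≥ 2. Combining the bounds, tw(G) = 2.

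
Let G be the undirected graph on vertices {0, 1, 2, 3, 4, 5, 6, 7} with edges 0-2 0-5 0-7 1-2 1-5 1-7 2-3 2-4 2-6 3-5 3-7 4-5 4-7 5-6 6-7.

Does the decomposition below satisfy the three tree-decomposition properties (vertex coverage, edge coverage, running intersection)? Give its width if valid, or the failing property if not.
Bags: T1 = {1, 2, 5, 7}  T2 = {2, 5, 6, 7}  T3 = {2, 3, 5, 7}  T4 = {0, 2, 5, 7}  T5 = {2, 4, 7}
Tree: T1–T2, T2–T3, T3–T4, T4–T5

A tree decomposition must satisfy three properties: every vertex lies in some bag; for every edge, both endpoints lie together in some bag; and for every vertex, the bags containing it form a connected subtree. Here edge (5,4) lies in no bag, so the decomposition is invalid.

No — edge (5,4) lies in no bag.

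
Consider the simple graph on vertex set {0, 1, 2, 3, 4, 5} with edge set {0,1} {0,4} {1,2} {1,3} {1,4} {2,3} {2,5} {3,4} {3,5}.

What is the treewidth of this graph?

A width-2 tree decomposition is:
Bags: B1 = {1, 3, 4}  B2 = {1, 2, 3}  B3 = {0, 1, 4}  B4 = {2, 3, 5}
Tree: B1–B2, B1–B3, B2–B4
Each bag holds 3 vertices, so the decomposition has width 2, which upper-bounds the treewidth. On the other hand G contains the 3-clique {0, 1, 4}. A clique must lie in a single bag of any decomposition, so no decomposition can have width below 2. The upper and lower bounds meet at 2, so that is the treewidth.

2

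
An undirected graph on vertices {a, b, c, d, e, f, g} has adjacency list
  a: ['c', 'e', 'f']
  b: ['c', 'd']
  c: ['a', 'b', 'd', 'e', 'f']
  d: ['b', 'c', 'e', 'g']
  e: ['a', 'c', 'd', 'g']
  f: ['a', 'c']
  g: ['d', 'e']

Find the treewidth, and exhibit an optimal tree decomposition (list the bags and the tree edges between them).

The largest bag has 3 vertices, giving width 2; this decomposition certifies tw(G) ≤ 2. On the other hand G contains the 3-clique {d, e, g}. A clique must lie in a single bag of any decomposition, so no decomposition can have width below 2. Hence tw(G) = 2 exactly.

Treewidth 2.
Bags: B1 = {c, d, e}  B2 = {a, c, e}  B3 = {a, c, f}  B4 = {d, e, g}  B5 = {b, c, d}
Tree: B1–B2, B2–B3, B1–B4, B1–B5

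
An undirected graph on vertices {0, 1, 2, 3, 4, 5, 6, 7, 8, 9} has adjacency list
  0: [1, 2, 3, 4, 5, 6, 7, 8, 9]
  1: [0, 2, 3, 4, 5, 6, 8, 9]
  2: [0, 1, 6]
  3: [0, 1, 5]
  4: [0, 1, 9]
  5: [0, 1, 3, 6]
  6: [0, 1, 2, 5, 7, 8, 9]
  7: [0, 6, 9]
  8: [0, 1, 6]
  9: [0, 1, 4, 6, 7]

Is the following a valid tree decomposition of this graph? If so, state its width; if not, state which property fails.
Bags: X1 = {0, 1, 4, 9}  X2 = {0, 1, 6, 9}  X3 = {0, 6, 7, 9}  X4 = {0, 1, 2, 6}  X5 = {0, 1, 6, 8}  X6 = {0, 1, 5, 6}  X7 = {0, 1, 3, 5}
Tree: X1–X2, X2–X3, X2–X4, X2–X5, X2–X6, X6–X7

Checking the three conditions: (i) the bags cover all of {0, 1, 2, 3, 4, 5, 6, 7, 8, 9}; (ii) for each edge, some bag contains both endpoints; (iii) the bags containing any fixed vertex form a subtree. All hold, so the decomposition is valid with width 4 − 1 = 3.

Yes; width 3.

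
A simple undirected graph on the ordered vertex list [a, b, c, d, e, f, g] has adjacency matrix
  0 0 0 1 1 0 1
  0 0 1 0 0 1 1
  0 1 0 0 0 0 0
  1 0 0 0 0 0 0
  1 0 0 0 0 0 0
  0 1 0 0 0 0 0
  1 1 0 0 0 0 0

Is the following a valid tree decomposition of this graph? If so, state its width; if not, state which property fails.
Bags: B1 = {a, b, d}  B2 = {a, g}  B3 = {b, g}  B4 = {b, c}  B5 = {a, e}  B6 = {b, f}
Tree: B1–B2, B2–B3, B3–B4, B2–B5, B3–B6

No — bags containing vertex b are not connected in the tree.

A tree decomposition must satisfy three properties: every vertex lies in some bag; for every edge, both endpoints lie together in some bag; and for every vertex, the bags containing it form a connected subtree. Here bags containing vertex b are not connected in the tree, so the decomposition is invalid.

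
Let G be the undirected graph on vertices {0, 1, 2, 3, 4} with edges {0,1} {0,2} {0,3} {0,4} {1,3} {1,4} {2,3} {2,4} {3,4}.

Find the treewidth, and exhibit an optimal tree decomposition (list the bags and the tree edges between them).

The largest bag has 4 vertices, giving width 3; this decomposition certifies tw(G) ≤ 3. On the other hand G contains the 4-clique {0, 1, 3, 4}. A clique must lie in a single bag of any decomposition, so no decomposition can have width below 3. The upper and lower bounds meet at 3, so that is the treewidth.

Treewidth 3.
One such decomposition:
Bags: B1 = {0, 2, 3, 4}  B2 = {0, 1, 3, 4}
Tree: B1–B2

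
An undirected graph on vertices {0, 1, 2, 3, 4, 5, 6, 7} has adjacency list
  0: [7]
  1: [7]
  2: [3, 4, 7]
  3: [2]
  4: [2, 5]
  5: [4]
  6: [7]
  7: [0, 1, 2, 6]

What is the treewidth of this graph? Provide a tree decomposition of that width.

Each bag holds 2 vertices, so the decomposition has width 1, which upper-bounds the treewidth. Any graph with an edge has treewidth ≥ 1, and G has the edge 0–7. Therefore the treewidth is 1.

Treewidth 1.
One optimal decomposition is:
Bags: B1 = {0, 7}  B2 = {2, 7}  B3 = {2, 4}  B4 = {4, 5}  B5 = {6, 7}  B6 = {1, 7}  B7 = {2, 3}
Tree: B1–B2, B2–B3, B3–B4, B2–B5, B1–B6, B2–B7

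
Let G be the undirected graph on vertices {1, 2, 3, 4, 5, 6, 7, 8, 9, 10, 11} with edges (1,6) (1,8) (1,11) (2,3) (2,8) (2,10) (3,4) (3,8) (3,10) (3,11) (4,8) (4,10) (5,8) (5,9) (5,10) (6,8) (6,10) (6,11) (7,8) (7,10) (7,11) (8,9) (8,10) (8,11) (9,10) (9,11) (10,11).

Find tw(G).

A width-3 tree decomposition is:
Bags: B1 = {8, 9, 10, 11}  B2 = {5, 8, 9, 10}  B3 = {7, 8, 10, 11}  B4 = {3, 8, 10, 11}  B5 = {3, 4, 8, 10}  B6 = {6, 8, 10, 11}  B7 = {1, 6, 8, 11}  B8 = {2, 3, 8, 10}
Tree: B1–B2, B1–B3, B1–B4, B4–B5, B1–B6, B6–B7, B4–B8
The largest bag has 4 vertices, giving width 3; this decomposition certifies tw(G) ≤ 3. For the lower bound, the 4 vertices {1, 6, 8, 11} are pairwise adjacent, and any tree decomposition puts a clique entirely inside one bag — forcing width ≥ 3. The upper and lower bounds meet at 3, so that is the treewidth.

3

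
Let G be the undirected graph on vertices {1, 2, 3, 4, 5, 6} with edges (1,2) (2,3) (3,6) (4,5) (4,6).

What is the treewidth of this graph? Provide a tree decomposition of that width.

Treewidth 1.
One optimal decomposition is:
Bags: B1 = {1, 2}  B2 = {2, 3}  B3 = {3, 6}  B4 = {4, 6}  B5 = {4, 5}
Tree: B1–B2, B2–B3, B3–B4, B4–B5

Each bag holds 2 vertices, so the decomposition has width 1, which upper-bounds the treewidth. Since G has at least one edge (e.g. 1–2), it is not an edgeless graph, so tw(G) ≥ 1. Therefore the treewidth is 1.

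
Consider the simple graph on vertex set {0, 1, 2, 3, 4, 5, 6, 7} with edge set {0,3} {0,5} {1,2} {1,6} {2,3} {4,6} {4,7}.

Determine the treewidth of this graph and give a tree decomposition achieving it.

Treewidth 1.
One optimal decomposition is:
Bags: B1 = {0, 5}  B2 = {0, 3}  B3 = {2, 3}  B4 = {1, 2}  B5 = {1, 6}  B6 = {4, 6}  B7 = {4, 7}
Tree: B1–B2, B2–B3, B3–B4, B4–B5, B5–B6, B6–B7

The largest bag has 2 vertices, giving width 1; this decomposition certifies tw(G) ≤ 1. Any graph with an edge has treewidth ≥ 1, and G has the edge 5–0. The upper and lower bounds meet at 1, so that is the treewidth.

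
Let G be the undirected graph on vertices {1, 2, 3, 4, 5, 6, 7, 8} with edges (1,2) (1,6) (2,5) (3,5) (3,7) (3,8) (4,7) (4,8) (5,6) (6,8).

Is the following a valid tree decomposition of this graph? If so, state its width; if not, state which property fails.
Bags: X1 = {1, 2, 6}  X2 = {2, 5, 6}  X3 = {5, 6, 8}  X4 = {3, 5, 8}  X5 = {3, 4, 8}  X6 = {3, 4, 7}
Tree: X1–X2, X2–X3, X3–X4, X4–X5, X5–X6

Every vertex of G appears in some bag (union = {1, 2, 3, 4, 5, 6, 7, 8}); every edge is covered by a bag; and for each vertex v the set of bags containing v is connected in the bag tree. The decomposition is therefore valid. The largest bag has 3 vertices, so the width is 2.

Yes; width 2.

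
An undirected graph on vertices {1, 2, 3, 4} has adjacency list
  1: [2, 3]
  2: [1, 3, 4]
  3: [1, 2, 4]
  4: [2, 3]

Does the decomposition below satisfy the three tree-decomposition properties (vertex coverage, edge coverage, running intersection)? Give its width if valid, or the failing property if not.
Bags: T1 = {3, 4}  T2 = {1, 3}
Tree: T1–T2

No — vertex 2 appears in no bag.

A tree decomposition must satisfy three properties: every vertex lies in some bag; for every edge, both endpoints lie together in some bag; and for every vertex, the bags containing it form a connected subtree. Here vertex 2 appears in no bag, so the decomposition is invalid.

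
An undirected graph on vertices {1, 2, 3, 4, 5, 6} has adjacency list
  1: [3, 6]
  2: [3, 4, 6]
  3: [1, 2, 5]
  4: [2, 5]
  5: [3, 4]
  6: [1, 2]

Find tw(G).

2

A width-2 tree decomposition is:
Bags: B1 = {1, 3, 6}  B2 = {2, 3, 6}  B3 = {2, 3, 5}  B4 = {2, 4, 5}
Tree: B1–B2, B2–B3, B3–B4
The largest bag has 3 vertices, giving width 2; this decomposition certifies tw(G) ≤ 2. Since 1–6–2–3–1 is a cycle in G, G is not acyclic. Forests are exactly the graphs of treewidth ≤ 1, so tw(G) ≥ 2. The upper and lower bounds meet at 2, so that is the treewidth.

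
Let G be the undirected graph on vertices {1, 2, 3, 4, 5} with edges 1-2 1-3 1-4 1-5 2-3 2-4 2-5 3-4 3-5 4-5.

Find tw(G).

A width-4 tree decomposition is:
Bags: B1 = {1, 2, 3, 4, 5}
Tree: (single bag)
A single bag containing all 5 vertices is trivially a valid decomposition of width 4. For the lower bound, the 5 vertices {1, 2, 3, 4, 5} are pairwise adjacent, and any tree decomposition puts a clique entirely inside one bag — forcing width ≥ 4. Therefore the treewidth is 4.

4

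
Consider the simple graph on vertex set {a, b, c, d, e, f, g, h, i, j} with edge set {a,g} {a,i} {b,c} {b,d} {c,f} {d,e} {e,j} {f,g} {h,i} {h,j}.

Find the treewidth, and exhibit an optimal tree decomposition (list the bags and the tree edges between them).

Every bag has size at most 3, so the width is 3 − 1 = 2 and tw(G) ≤ 2. For the lower bound, G contains the cycle e–d–b–c–f–g–a–i–h–j–e, so G is not a forest; only forests have treewidth ≤ 1, hence tw(G) ≥ 2. Hence tw(G) = 2 exactly.

Treewidth 2.
Bags: B1 = {b, d, e}  B2 = {b, c, e}  B3 = {c, e, f}  B4 = {e, f, g}  B5 = {a, e, g}  B6 = {a, e, i}  B7 = {e, h, i}  B8 = {e, h, j}
Tree: B1–B2, B2–B3, B3–B4, B4–B5, B5–B6, B6–B7, B7–B8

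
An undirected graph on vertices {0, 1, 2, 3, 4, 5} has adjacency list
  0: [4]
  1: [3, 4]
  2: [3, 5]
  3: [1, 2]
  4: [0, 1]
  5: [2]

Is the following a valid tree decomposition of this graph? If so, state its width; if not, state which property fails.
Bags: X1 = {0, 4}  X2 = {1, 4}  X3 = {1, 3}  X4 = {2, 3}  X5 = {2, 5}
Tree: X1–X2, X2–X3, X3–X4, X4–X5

Checking the three conditions: (i) the bags cover all of {0, 1, 2, 3, 4, 5}; (ii) for each edge, some bag contains both endpoints; (iii) the bags containing any fixed vertex form a subtree. All hold, so the decomposition is valid with width 2 − 1 = 1.

Yes; width 1.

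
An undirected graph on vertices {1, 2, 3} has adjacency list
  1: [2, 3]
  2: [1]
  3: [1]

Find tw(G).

A width-1 tree decomposition is:
Bags: B1 = {1, 3}  B2 = {1, 2}
Tree: B1–B2
Every bag has size at most 2, so the width is 2 − 1 = 1 and tw(G) ≤ 1. Any graph with an edge has treewidth ≥ 1, and G has the edge 1–3. Therefore the treewidth is 1.

1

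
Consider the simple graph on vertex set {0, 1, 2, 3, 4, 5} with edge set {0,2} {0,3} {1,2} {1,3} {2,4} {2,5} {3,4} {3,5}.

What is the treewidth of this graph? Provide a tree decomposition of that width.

Treewidth 2.
Bags: B1 = {0, 2, 3}  B2 = {1, 2, 3}  B3 = {2, 3, 5}  B4 = {2, 3, 4}
Tree: B1–B2, B2–B3, B3–B4

Each bag holds 3 vertices, so the decomposition has width 2, which upper-bounds the treewidth. The edges 0–2–1–3–0 form a cycle, so G is not a tree and its treewidth is at least 2. Combining the bounds, tw(G) = 2.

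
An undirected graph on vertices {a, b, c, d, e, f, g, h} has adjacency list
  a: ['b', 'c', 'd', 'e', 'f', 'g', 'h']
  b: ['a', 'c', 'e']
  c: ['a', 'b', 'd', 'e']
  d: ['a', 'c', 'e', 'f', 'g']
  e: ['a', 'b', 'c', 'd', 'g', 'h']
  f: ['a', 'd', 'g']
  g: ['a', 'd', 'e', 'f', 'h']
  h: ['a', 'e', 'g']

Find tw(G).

3

A width-3 tree decomposition is:
Bags: B1 = {a, d, e, g}  B2 = {a, c, d, e}  B3 = {a, d, f, g}  B4 = {a, b, c, e}  B5 = {a, e, g, h}
Tree: B1–B2, B1–B3, B2–B4, B1–B5
Each bag holds 4 vertices, so the decomposition has width 3, which upper-bounds the treewidth. On the other hand G contains the 4-clique {a, d, e, g}. A clique must lie in a single bag of any decomposition, so no decomposition can have width below 3. Hence tw(G) = 3 exactly.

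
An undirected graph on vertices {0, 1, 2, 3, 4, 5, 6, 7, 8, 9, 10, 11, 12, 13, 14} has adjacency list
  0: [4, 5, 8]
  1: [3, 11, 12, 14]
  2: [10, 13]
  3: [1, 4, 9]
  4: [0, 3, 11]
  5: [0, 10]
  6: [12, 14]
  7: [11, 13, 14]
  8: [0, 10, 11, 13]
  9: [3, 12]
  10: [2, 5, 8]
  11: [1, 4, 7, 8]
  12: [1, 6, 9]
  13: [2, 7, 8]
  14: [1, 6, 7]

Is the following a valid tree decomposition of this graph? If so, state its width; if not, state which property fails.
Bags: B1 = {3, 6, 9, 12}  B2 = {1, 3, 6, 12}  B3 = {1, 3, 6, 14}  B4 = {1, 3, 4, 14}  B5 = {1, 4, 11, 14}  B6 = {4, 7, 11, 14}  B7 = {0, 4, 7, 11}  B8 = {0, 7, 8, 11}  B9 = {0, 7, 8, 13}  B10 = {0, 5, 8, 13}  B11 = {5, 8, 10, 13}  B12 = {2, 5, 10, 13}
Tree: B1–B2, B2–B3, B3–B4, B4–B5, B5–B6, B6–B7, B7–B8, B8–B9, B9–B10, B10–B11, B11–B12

Yes; width 3.

Vertex coverage: the bags together contain {0, 1, 2, 3, 4, 5, 6, 7, 8, 9, 10, 11, 12, 13, 14}, the full vertex set. Edge coverage: each edge of G has both endpoints in at least one bag. Running intersection: for every vertex, the bags containing it form a connected subtree. All three properties hold, so this is a valid tree decomposition of width max|bag| − 1 = 3, and hence tw(G) ≤ 3.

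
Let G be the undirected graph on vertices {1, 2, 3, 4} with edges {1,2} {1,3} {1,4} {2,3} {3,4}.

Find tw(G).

2

A width-2 tree decomposition is:
Bags: B1 = {1, 3, 4}  B2 = {1, 2, 3}
Tree: B1–B2
The largest bag has 3 vertices, giving width 2; this decomposition certifies tw(G) ≤ 2. For the lower bound, the 3 vertices {1, 2, 3} are pairwise adjacent, and any tree decomposition puts a clique entirely inside one bag — forcing width ≥ 2. Combining the bounds, tw(G) = 2.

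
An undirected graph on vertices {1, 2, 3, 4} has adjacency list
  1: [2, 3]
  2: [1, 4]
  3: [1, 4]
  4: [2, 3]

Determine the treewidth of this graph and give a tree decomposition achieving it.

The largest bag has 3 vertices, giving width 2; this decomposition certifies tw(G) ≤ 2. For the lower bound, G contains the cycle 1–3–4–2–1, so G is not a forest; only forests have treewidth ≤ 1, hence tw(G) ≥ 2. Therefore the treewidth is 2.

Treewidth 2.
Bags: B1 = {1, 3, 4}  B2 = {1, 2, 4}
Tree: B1–B2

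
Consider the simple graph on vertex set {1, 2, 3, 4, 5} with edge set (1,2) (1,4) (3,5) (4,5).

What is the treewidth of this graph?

A width-1 tree decomposition is:
Bags: B1 = {3, 5}  B2 = {4, 5}  B3 = {1, 4}  B4 = {1, 2}
Tree: B1–B2, B2–B3, B3–B4
The largest bag has 2 vertices, giving width 1; this decomposition certifies tw(G) ≤ 1. Since G has at least one edge (e.g. 3–5), it is not an edgeless graph, so tw(G) ≥ 1. Therefore the treewidth is 1.

1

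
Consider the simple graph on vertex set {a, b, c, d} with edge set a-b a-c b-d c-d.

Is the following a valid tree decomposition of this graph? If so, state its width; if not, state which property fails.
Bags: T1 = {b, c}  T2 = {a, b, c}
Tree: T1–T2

A tree decomposition must satisfy three properties: every vertex lies in some bag; for every edge, both endpoints lie together in some bag; and for every vertex, the bags containing it form a connected subtree. Here vertex d appears in no bag, so the decomposition is invalid.

No — vertex d appears in no bag.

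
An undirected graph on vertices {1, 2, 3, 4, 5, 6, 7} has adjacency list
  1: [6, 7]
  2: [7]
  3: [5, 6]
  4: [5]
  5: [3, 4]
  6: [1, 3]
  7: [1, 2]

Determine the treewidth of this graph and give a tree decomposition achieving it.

Treewidth 1.
One such decomposition:
Bags: B1 = {4, 5}  B2 = {3, 5}  B3 = {3, 6}  B4 = {1, 6}  B5 = {1, 7}  B6 = {2, 7}
Tree: B1–B2, B2–B3, B3–B4, B4–B5, B5–B6

Each bag holds 2 vertices, so the decomposition has width 1, which upper-bounds the treewidth. Any graph with an edge has treewidth ≥ 1, and G has the edge 4–5. The upper and lower bounds meet at 1, so that is the treewidth.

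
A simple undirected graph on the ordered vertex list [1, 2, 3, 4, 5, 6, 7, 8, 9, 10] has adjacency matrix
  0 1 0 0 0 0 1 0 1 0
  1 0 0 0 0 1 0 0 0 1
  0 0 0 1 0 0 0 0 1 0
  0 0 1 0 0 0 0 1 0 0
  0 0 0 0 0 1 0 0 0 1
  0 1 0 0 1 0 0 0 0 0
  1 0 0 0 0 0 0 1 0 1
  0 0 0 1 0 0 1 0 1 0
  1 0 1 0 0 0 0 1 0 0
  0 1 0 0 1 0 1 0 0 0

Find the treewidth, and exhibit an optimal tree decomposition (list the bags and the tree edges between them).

The largest bag has 3 vertices, giving width 2; this decomposition certifies tw(G) ≤ 2. The edges 3–4–8–9–3 form a cycle, so G is not a tree and its treewidth is at least 2. Hence tw(G) = 2 exactly.

Treewidth 2.
Bags: B1 = {3, 4, 9}  B2 = {4, 8, 9}  B3 = {1, 8, 9}  B4 = {1, 7, 8}  B5 = {1, 2, 7}  B6 = {2, 7, 10}  B7 = {2, 6, 10}  B8 = {5, 6, 10}
Tree: B1–B2, B2–B3, B3–B4, B4–B5, B5–B6, B6–B7, B7–B8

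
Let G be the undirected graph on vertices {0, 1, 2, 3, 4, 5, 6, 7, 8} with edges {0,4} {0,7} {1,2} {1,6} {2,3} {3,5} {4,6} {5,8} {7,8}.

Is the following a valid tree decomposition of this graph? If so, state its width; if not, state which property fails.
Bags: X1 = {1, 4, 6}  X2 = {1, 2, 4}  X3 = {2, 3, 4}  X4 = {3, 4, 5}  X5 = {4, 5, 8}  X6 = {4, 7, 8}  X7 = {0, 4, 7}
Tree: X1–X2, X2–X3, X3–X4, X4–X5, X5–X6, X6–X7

Yes; width 2.

Vertex coverage: the bags together contain {0, 1, 2, 3, 4, 5, 6, 7, 8}, the full vertex set. Edge coverage: each edge of G has both endpoints in at least one bag. Running intersection: for every vertex, the bags containing it form a connected subtree. All three properties hold, so this is a valid tree decomposition of width max|bag| − 1 = 2, and hence tw(G) ≤ 2.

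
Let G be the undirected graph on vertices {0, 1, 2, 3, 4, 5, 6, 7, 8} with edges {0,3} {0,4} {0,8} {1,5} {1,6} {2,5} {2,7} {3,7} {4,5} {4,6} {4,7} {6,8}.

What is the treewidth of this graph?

3

A width-3 tree decomposition is:
Bags: B1 = {0, 1, 6, 8}  B2 = {0, 1, 4, 6}  B3 = {0, 1, 4, 5}  B4 = {0, 3, 4, 5}  B5 = {3, 4, 5, 7}  B6 = {2, 3, 5, 7}
Tree: B1–B2, B2–B3, B3–B4, B4–B5, B5–B6
The largest bag has 4 vertices, giving width 3; this decomposition certifies tw(G) ≤ 3. For the lower bound: the 4 vertex sets {1,6,8}, {0}, {4}, {2,3,5,7} are disjoint, each induces a connected subgraph, and every pair is joined by at least one edge of G. Contracting each set to a single vertex therefore yields K_{4} as a minor, and since treewidth is minor-monotone, tw(G) ≥ tw(K_{4}) = 3. Combining the bounds, tw(G) = 3.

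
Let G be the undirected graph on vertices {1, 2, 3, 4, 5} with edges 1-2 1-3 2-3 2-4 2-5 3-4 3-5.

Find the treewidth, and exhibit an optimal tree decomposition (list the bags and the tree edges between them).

Treewidth 2.
Bags: B1 = {1, 2, 3}  B2 = {2, 3, 4}  B3 = {2, 3, 5}
Tree: B1–B2, B1–B3

Each bag holds 3 vertices, so the decomposition has width 2, which upper-bounds the treewidth. For the lower bound, the 3 vertices {1, 2, 3} are pairwise adjacent, and any tree decomposition puts a clique entirely inside one bag — forcing width ≥ 2. Combining the bounds, tw(G) = 2.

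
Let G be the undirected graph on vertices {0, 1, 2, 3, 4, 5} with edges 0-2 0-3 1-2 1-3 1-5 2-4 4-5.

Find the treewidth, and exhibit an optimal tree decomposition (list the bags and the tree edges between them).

Every bag has size at most 3, so the width is 3 − 1 = 2 and tw(G) ≤ 2. Since 3–0–2–1–3 is a cycle in G, G is not acyclic. Forests are exactly the graphs of treewidth ≤ 1, so tw(G) ≥ 2. Hence tw(G) = 2 exactly.

Treewidth 2.
One optimal decomposition is:
Bags: B1 = {0, 1, 3}  B2 = {0, 1, 2}  B3 = {1, 2, 5}  B4 = {2, 4, 5}
Tree: B1–B2, B2–B3, B3–B4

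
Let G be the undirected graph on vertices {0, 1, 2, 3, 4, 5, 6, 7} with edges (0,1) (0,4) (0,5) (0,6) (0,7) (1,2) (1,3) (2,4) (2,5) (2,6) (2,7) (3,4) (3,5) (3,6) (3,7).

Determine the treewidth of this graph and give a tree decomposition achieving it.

Treewidth 3.
One such decomposition:
Bags: B1 = {0, 1, 2, 3}  B2 = {0, 2, 3, 6}  B3 = {0, 2, 3, 5}  B4 = {0, 2, 3, 7}  B5 = {0, 2, 3, 4}
Tree: B1–B2, B2–B3, B3–B4, B4–B5

The largest bag has 4 vertices, giving width 3; this decomposition certifies tw(G) ≤ 3. For the lower bound: the 4 vertex sets {1,3}, {2,6}, {0}, {5} are disjoint, each induces a connected subgraph, and every pair is joined by at least one edge of G. Contracting each set to a single vertex therefore yields K_{4} as a minor, and since treewidth is minor-monotone, tw(G) ≥ tw(K_{4}) = 3. Hence tw(G) = 3 exactly.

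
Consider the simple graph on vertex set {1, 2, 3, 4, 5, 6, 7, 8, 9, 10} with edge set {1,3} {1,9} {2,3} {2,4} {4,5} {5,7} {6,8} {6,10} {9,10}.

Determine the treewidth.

A width-1 tree decomposition is:
Bags: B1 = {6, 8}  B2 = {6, 10}  B3 = {9, 10}  B4 = {1, 9}  B5 = {1, 3}  B6 = {2, 3}  B7 = {2, 4}  B8 = {4, 5}  B9 = {5, 7}
Tree: B1–B2, B2–B3, B3–B4, B4–B5, B5–B6, B6–B7, B7–B8, B8–B9
The largest bag has 2 vertices, giving width 1; this decomposition certifies tw(G) ≤ 1. G has an edge, so its treewidth is at least 1. Hence tw(G) = 1 exactly.

1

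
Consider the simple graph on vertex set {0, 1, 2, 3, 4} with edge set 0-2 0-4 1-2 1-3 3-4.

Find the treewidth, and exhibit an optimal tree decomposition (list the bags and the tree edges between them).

Treewidth 2.
One such decomposition:
Bags: B1 = {1, 3, 4}  B2 = {0, 1, 4}  B3 = {0, 1, 2}
Tree: B1–B2, B2–B3

Every bag has size at most 3, so the width is 3 − 1 = 2 and tw(G) ≤ 2. For the lower bound, G contains the cycle 1–3–4–0–2–1, so G is not a forest; only forests have treewidth ≤ 1, hence tw(G) ≥ 2. Hence tw(G) = 2 exactly.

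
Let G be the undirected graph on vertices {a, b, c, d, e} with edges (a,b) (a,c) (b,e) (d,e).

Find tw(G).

A width-1 tree decomposition is:
Bags: B1 = {a, c}  B2 = {a, b}  B3 = {b, e}  B4 = {d, e}
Tree: B1–B2, B2–B3, B3–B4
Each bag holds 2 vertices, so the decomposition has width 1, which upper-bounds the treewidth. G has an edge, so its treewidth is at least 1. The upper and lower bounds meet at 1, so that is the treewidth.

1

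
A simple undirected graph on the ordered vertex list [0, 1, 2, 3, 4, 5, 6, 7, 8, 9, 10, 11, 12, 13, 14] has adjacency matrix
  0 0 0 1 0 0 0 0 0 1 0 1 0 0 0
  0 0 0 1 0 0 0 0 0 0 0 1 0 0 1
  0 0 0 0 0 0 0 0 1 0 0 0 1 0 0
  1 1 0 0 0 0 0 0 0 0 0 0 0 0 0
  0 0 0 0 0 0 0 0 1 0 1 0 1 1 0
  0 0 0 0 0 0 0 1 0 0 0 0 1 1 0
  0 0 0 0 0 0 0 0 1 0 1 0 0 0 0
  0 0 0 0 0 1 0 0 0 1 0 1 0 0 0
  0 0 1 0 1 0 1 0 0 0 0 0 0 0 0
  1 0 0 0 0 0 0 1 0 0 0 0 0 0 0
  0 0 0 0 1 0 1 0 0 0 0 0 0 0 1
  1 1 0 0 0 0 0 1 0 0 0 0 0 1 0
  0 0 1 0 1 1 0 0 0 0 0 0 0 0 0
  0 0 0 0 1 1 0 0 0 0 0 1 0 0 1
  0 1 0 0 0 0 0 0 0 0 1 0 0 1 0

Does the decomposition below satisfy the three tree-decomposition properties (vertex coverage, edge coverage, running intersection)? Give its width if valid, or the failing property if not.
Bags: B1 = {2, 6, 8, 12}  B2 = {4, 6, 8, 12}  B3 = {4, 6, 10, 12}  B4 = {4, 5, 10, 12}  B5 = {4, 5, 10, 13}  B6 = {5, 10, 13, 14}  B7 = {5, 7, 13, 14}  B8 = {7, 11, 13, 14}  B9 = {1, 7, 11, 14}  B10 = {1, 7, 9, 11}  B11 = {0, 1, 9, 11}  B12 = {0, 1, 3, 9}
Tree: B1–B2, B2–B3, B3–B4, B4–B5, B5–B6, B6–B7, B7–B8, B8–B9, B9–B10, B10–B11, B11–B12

Yes; width 3.

Checking the three conditions: (i) the bags cover all of {0, 1, 2, 3, 4, 5, 6, 7, 8, 9, 10, 11, 12, 13, 14}; (ii) for each edge, some bag contains both endpoints; (iii) the bags containing any fixed vertex form a subtree. All hold, so the decomposition is valid with width 4 − 1 = 3.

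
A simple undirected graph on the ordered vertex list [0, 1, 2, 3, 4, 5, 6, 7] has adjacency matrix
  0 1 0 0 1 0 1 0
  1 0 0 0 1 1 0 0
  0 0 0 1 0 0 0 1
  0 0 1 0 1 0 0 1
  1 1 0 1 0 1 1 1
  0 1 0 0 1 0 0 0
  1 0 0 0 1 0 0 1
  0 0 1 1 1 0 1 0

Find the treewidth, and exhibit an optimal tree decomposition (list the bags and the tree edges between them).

Each bag holds 3 vertices, so the decomposition has width 2, which upper-bounds the treewidth. On the other hand G contains the 3-clique {2, 3, 7}. A clique must lie in a single bag of any decomposition, so no decomposition can have width below 2. Hence tw(G) = 2 exactly.

Treewidth 2.
One optimal decomposition is:
Bags: B1 = {0, 1, 4}  B2 = {0, 4, 6}  B3 = {4, 6, 7}  B4 = {3, 4, 7}  B5 = {2, 3, 7}  B6 = {1, 4, 5}
Tree: B1–B2, B2–B3, B3–B4, B4–B5, B1–B6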